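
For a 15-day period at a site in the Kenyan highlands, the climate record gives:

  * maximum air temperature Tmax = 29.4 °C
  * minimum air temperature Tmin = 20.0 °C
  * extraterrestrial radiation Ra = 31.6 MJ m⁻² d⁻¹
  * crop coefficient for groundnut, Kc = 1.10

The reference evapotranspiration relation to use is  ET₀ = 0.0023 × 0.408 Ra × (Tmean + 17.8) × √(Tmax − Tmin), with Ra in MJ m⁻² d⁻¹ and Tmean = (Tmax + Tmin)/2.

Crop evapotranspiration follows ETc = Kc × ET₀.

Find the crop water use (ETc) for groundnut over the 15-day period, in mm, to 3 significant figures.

63.8 mm

Tmean = (29.4 + 20.0)/2 = 24.70 °C
0.408 Ra = 0.408 × 31.6 = 12.8928 mm/d equivalent
ET₀ = 0.0023 × 12.8928 × (24.70 + 17.8) × √9.4 = 0.0023 × 12.8928 × 42.50 × 3.0659 = 3.8639 mm/d
ETc = Kc × ET₀ = 1.10 × 3.8639 = 4.2503 mm/d
Over 15 days: 4.2503 × 15 = 63.755 mm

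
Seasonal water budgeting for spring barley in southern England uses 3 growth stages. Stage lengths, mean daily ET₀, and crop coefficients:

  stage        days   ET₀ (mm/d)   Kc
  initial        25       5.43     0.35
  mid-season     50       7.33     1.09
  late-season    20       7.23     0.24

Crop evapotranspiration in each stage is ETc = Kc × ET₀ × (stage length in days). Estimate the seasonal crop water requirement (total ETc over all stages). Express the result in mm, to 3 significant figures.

482 mm

initial: 0.35 × 5.43 × 25 = 47.51 mm
mid-season: 1.09 × 7.33 × 50 = 399.49 mm
late-season: 0.24 × 7.23 × 20 = 34.70 mm
Seasonal total = 481.70 mm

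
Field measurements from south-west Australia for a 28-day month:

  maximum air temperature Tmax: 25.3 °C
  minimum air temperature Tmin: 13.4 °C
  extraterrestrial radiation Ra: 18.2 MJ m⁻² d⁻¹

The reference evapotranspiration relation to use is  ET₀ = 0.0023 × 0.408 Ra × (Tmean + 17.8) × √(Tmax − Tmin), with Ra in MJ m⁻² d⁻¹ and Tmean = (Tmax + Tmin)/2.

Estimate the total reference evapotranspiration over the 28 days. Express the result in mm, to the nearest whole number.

Tmean = (25.3 + 13.4)/2 = 19.35 °C
0.408 Ra = 0.408 × 18.2 = 7.4256 mm/d equivalent
ET₀ = 0.0023 × 7.4256 × (19.35 + 17.8) × √11.9 = 0.0023 × 7.4256 × 37.15 × 3.4496 = 2.1887 mm/d
Over 28 days: 2.1887 × 28 = 61.284 mm

61 mm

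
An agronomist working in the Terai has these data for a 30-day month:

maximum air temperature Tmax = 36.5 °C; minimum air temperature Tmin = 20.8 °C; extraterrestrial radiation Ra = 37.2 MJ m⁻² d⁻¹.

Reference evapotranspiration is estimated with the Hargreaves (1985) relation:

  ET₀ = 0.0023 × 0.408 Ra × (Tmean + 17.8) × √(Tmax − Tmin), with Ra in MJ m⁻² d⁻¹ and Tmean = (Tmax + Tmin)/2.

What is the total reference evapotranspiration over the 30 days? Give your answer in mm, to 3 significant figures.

193 mm

Tmean = (36.5 + 20.8)/2 = 28.65 °C
0.408 Ra = 0.408 × 37.2 = 15.1776 mm/d equivalent
ET₀ = 0.0023 × 15.1776 × (28.65 + 17.8) × √15.7 = 0.0023 × 15.1776 × 46.45 × 3.9623 = 6.4249 mm/d
Over 30 days: 6.4249 × 30 = 192.747 mm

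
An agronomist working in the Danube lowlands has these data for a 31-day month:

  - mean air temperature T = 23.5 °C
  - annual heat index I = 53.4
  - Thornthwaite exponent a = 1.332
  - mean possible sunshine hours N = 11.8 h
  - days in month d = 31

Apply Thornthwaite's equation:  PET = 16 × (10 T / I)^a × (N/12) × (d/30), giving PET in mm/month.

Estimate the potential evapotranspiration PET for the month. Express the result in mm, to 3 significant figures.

10T/I = 10 × 23.5 / 53.4 = 4.4007
(10T/I)^a = 4.4007^1.332 = 7.1973
Uncorrected PET = 16 × 7.1973 = 115.157 mm
Correction = (N/12)(d/30) = (11.8/12)(31/30) = 1.0161
PET = 115.157 × 1.0161 = 117.011 mm/month

117 mm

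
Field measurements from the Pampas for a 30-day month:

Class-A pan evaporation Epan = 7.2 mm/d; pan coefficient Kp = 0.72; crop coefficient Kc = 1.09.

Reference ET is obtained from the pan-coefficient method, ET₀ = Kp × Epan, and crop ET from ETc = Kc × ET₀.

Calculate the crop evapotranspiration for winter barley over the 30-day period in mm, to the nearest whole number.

170 mm

ET₀ = 0.72 × 7.2 = 5.1840 mm/d
ETc = Kc × ET₀ = 1.09 × 5.1840 = 5.6506 mm/d
Over 30 days: 5.6506 × 30 = 169.518 mm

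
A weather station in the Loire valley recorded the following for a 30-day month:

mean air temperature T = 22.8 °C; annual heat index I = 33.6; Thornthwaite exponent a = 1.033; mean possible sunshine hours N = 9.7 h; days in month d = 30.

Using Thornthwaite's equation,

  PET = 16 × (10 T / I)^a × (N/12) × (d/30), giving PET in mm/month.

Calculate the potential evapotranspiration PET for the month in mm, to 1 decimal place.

93.5 mm

10T/I = 10 × 22.8 / 33.6 = 6.7857
(10T/I)^a = 6.7857^1.033 = 7.2283
Uncorrected PET = 16 × 7.2283 = 115.653 mm
Correction = (N/12)(d/30) = (9.7/12)(30/30) = 0.8083
PET = 115.653 × 0.8083 = 93.482 mm/month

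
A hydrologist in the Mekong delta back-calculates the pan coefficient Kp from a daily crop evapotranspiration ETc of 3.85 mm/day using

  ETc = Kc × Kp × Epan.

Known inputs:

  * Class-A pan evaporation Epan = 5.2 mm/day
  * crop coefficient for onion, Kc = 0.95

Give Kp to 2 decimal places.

0.78

ETc = Kc × Kp × Epan  ⇒  Kp = ETc / (Kc × Epan)
Kp = 3.85 / (0.95 × 5.2) = 3.85 / 4.940 = 0.7794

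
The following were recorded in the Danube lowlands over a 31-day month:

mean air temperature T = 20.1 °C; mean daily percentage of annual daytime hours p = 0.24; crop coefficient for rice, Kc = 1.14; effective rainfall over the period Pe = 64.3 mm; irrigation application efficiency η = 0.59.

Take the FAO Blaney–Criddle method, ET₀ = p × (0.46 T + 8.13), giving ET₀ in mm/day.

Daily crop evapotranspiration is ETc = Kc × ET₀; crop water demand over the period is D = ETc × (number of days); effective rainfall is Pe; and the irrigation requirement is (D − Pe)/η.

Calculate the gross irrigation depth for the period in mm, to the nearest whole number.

141 mm

ET₀ = 0.24 × (0.46 × 20.1 + 8.13) = 0.24 × 17.376 = 4.1702 mm/d
ETc = Kc × ET₀ = 1.14 × 4.1702 = 4.7540 mm/d
Crop demand D = ETc × 31 d = 4.7540 × 31 = 147.374 mm
D − Pe = 147.374 − 64.3 = 83.074 mm
Gross irrigation = 83.074 / 0.59 = 140.803 mm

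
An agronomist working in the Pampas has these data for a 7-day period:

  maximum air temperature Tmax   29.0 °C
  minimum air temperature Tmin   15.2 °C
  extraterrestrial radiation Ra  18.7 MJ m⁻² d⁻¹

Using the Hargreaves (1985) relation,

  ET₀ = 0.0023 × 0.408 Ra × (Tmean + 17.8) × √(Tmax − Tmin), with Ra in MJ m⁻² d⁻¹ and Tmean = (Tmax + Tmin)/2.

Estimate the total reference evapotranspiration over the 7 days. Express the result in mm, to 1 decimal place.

Tmean = (29.0 + 15.2)/2 = 22.10 °C
0.408 Ra = 0.408 × 18.7 = 7.6296 mm/d equivalent
ET₀ = 0.0023 × 7.6296 × (22.10 + 17.8) × √13.8 = 0.0023 × 7.6296 × 39.90 × 3.7148 = 2.6010 mm/d
Over 7 days: 2.6010 × 7 = 18.207 mm

18.2 mm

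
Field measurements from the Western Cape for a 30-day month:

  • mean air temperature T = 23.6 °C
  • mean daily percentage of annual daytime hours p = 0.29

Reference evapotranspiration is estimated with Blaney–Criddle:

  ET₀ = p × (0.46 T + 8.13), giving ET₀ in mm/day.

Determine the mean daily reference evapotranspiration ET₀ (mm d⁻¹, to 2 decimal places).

5.51 mm d⁻¹

ET₀ = 0.29 × (0.46 × 23.6 + 8.13) = 0.29 × 18.986 = 5.5059 mm/d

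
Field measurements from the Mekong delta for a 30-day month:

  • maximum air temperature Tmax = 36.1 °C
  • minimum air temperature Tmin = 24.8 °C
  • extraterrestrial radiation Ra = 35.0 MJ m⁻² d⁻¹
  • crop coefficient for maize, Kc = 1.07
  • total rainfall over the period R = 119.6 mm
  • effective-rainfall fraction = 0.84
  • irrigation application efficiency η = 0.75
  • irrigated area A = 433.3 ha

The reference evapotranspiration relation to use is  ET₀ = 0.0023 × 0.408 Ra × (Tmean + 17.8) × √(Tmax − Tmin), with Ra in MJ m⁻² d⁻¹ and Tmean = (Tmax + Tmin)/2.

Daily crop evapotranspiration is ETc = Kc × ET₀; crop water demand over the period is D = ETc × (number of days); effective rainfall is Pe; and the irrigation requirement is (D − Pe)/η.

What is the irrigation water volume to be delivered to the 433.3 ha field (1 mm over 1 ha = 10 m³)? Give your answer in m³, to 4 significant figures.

407500 m³

Tmean = (36.1 + 24.8)/2 = 30.45 °C
0.408 Ra = 0.408 × 35.0 = 14.2800 mm/d equivalent
ET₀ = 0.0023 × 14.2800 × (30.45 + 17.8) × √11.3 = 0.0023 × 14.2800 × 48.25 × 3.3615 = 5.3270 mm/d
ETc = Kc × ET₀ = 1.07 × 5.3270 = 5.6999 mm/d
Crop demand D = ETc × 30 d = 5.6999 × 30 = 170.997 mm
Pe = 0.84 × 119.6 = 100.464 mm
D − Pe = 170.997 − 100.464 = 70.533 mm
Gross irrigation = 70.533 / 0.75 = 94.044 mm
Volume = 94.044 mm × 433.3 ha × 10 = 407492.7 m³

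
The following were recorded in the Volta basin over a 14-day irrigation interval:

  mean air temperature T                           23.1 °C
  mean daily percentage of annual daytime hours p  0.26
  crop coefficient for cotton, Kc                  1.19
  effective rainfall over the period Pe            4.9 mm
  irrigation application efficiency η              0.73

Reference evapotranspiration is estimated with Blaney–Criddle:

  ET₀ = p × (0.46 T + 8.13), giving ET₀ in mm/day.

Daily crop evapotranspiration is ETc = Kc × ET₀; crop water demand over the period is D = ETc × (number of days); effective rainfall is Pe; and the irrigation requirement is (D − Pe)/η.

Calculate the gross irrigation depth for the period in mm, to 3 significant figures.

105 mm

ET₀ = 0.26 × (0.46 × 23.1 + 8.13) = 0.26 × 18.756 = 4.8766 mm/d
ETc = Kc × ET₀ = 1.19 × 4.8766 = 5.8032 mm/d
Crop demand D = ETc × 14 d = 5.8032 × 14 = 81.245 mm
D − Pe = 81.245 − 4.9 = 76.345 mm
Gross irrigation = 76.345 / 0.73 = 104.582 mm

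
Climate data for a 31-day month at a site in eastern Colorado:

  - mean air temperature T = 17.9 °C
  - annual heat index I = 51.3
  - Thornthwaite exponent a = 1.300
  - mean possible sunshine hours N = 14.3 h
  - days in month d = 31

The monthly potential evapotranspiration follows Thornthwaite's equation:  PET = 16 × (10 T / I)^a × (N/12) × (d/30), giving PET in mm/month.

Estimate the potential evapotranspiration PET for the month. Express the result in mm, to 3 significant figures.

10T/I = 10 × 17.9 / 51.3 = 3.4893
(10T/I)^a = 3.4893^1.300 = 5.0764
Uncorrected PET = 16 × 5.0764 = 81.222 mm
Correction = (N/12)(d/30) = (14.3/12)(31/30) = 1.2314
PET = 81.222 × 1.2314 = 100.017 mm/month

100 mm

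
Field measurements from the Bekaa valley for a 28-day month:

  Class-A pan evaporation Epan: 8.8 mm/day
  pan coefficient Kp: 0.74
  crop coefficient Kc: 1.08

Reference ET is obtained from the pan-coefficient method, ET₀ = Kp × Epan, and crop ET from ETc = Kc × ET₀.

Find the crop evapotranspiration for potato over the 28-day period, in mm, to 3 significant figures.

197 mm

ET₀ = 0.74 × 8.8 = 6.5120 mm/d
ETc = Kc × ET₀ = 1.08 × 6.5120 = 7.0330 mm/d
Over 28 days: 7.0330 × 28 = 196.924 mm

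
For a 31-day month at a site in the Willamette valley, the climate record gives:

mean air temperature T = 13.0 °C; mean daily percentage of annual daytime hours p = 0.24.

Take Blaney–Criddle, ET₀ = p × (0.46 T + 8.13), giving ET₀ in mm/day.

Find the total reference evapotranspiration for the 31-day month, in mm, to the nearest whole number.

105 mm

ET₀ = 0.24 × (0.46 × 13.0 + 8.13) = 0.24 × 14.110 = 3.3864 mm/d
Monthly total = 3.3864 × 31 = 104.978 mm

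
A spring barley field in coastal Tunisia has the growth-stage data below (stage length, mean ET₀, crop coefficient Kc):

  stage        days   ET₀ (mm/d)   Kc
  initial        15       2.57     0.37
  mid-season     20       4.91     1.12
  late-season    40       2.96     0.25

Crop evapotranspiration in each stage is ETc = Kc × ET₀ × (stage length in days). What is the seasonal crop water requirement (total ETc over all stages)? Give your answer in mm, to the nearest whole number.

154 mm

initial: 0.37 × 2.57 × 15 = 14.26 mm
mid-season: 1.12 × 4.91 × 20 = 109.98 mm
late-season: 0.25 × 2.96 × 40 = 29.60 mm
Seasonal total = 153.84 mm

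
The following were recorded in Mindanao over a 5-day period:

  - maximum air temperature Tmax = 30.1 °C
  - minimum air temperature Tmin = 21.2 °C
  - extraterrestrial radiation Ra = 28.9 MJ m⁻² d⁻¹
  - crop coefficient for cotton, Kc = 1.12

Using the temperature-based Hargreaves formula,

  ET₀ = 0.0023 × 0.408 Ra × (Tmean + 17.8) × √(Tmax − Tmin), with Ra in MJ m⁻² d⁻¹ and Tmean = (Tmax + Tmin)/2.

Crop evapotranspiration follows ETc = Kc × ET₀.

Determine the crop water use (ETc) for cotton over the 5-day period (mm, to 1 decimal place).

19.7 mm

Tmean = (30.1 + 21.2)/2 = 25.65 °C
0.408 Ra = 0.408 × 28.9 = 11.7912 mm/d equivalent
ET₀ = 0.0023 × 11.7912 × (25.65 + 17.8) × √8.9 = 0.0023 × 11.7912 × 43.45 × 2.9833 = 3.5154 mm/d
ETc = Kc × ET₀ = 1.12 × 3.5154 = 3.9372 mm/d
Over 5 days: 3.9372 × 5 = 19.686 mm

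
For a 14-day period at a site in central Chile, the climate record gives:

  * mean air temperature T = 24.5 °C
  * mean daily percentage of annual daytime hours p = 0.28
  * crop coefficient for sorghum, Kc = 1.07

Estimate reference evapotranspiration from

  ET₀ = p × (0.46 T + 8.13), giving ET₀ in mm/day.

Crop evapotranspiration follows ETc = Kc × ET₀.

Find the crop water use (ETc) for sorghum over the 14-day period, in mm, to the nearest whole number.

81 mm

ET₀ = 0.28 × (0.46 × 24.5 + 8.13) = 0.28 × 19.400 = 5.4320 mm/d
ETc = Kc × ET₀ = 1.07 × 5.4320 = 5.8122 mm/d
Over 14 days: 5.8122 × 14 = 81.371 mm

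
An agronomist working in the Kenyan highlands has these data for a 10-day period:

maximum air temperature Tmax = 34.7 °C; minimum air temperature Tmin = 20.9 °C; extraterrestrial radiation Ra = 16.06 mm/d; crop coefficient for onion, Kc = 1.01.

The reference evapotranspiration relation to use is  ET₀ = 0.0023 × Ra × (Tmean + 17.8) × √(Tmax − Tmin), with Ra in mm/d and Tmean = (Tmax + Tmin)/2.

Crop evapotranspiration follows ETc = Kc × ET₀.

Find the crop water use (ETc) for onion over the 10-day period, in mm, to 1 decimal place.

63.2 mm

Tmean = (34.7 + 20.9)/2 = 27.80 °C
ET₀ = 0.0023 × 16.06 × (27.80 + 17.8) × √13.8 = 0.0023 × 16.06 × 45.60 × 3.7148 = 6.2571 mm/d
ETc = Kc × ET₀ = 1.01 × 6.2571 = 6.3197 mm/d
Over 10 days: 6.3197 × 10 = 63.197 mm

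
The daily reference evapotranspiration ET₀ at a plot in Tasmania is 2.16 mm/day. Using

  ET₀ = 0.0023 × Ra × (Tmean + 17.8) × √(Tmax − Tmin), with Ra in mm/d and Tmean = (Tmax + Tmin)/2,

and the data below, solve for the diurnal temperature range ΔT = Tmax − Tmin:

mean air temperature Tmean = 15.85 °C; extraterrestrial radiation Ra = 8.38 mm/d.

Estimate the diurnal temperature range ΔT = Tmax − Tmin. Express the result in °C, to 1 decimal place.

11.1 °C

√ΔT = ET₀ / [0.0023 × Ra × (Tmean+17.8)] = 2.16 / (0.0023 × 8.38 × 33.65) = 3.3304
ΔT = 3.3304² = 11.092 °C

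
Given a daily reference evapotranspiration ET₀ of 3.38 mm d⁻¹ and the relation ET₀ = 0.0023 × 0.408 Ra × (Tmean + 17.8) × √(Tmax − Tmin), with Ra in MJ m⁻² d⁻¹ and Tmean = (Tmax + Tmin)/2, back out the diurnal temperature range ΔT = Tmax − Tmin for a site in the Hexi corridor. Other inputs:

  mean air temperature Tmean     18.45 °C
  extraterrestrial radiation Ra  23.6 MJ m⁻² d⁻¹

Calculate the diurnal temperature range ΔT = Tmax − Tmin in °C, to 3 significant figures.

√ΔT = ET₀ / [0.0023 × 0.408 × Ra × (Tmean+17.8)] = 3.38 / (0.0023 × 9.6288 × 36.25) = 4.2103
ΔT = 4.2103² = 17.727 °C

17.7 °C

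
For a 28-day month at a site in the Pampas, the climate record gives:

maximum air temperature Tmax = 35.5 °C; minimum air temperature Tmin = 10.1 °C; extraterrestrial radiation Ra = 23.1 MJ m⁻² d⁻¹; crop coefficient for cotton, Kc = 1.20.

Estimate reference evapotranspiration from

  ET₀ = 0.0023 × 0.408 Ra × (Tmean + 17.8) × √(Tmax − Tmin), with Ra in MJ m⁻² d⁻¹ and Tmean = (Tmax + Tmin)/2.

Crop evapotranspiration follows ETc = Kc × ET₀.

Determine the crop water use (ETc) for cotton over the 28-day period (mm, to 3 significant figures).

Tmean = (35.5 + 10.1)/2 = 22.80 °C
0.408 Ra = 0.408 × 23.1 = 9.4248 mm/d equivalent
ET₀ = 0.0023 × 9.4248 × (22.80 + 17.8) × √25.4 = 0.0023 × 9.4248 × 40.60 × 5.0398 = 4.4355 mm/d
ETc = Kc × ET₀ = 1.20 × 4.4355 = 5.3226 mm/d
Over 28 days: 5.3226 × 28 = 149.033 mm

149 mm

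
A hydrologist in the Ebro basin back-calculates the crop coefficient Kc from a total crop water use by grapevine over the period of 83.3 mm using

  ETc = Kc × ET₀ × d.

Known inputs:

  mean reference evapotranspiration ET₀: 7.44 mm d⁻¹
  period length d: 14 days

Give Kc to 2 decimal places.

ETc = Kc × ET₀ × d  ⇒  Kc = ETc / (ET₀ × d)
Kc = 83.3 / (7.44 × 14) = 83.3 / 104.16 = 0.7997

0.80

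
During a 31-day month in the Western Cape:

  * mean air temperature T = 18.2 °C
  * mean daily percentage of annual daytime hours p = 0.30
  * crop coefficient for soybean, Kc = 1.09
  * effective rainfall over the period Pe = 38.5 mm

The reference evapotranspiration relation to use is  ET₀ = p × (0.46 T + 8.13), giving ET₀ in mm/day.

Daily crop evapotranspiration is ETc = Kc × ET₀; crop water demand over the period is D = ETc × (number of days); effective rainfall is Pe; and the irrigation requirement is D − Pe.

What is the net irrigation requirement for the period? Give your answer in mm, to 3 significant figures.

ET₀ = 0.30 × (0.46 × 18.2 + 8.13) = 0.30 × 16.502 = 4.9506 mm/d
ETc = Kc × ET₀ = 1.09 × 4.9506 = 5.3962 mm/d
Crop demand D = ETc × 31 d = 5.3962 × 31 = 167.282 mm
D − Pe = 167.282 − 38.5 = 128.782 mm

129 mm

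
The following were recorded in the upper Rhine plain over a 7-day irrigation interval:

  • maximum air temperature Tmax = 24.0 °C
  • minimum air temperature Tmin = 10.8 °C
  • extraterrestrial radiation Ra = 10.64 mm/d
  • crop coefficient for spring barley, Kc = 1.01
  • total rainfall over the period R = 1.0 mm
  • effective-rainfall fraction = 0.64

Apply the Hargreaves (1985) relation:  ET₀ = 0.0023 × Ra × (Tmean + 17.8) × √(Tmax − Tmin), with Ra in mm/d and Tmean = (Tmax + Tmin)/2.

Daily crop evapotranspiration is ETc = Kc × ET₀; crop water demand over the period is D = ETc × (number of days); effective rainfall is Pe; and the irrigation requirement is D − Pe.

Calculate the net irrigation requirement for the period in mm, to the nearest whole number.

Tmean = (24.0 + 10.8)/2 = 17.40 °C
ET₀ = 0.0023 × 10.64 × (17.40 + 17.8) × √13.2 = 0.0023 × 10.64 × 35.20 × 3.6332 = 3.1297 mm/d
ETc = Kc × ET₀ = 1.01 × 3.1297 = 3.1610 mm/d
Crop demand D = ETc × 7 d = 3.1610 × 7 = 22.127 mm
Pe = 0.64 × 1.0 = 0.640 mm
D − Pe = 22.127 − 0.640 = 21.487 mm

21 mm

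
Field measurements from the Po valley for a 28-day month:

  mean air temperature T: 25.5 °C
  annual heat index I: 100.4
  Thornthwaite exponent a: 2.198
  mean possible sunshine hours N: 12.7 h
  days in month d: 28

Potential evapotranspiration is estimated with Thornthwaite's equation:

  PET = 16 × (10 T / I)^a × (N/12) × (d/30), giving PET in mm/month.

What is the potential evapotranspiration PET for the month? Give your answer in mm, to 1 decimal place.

122.6 mm

10T/I = 10 × 25.5 / 100.4 = 2.5398
(10T/I)^a = 2.5398^2.198 = 7.7580
Uncorrected PET = 16 × 7.7580 = 124.128 mm
Correction = (N/12)(d/30) = (12.7/12)(28/30) = 0.9878
PET = 124.128 × 0.9878 = 122.614 mm/month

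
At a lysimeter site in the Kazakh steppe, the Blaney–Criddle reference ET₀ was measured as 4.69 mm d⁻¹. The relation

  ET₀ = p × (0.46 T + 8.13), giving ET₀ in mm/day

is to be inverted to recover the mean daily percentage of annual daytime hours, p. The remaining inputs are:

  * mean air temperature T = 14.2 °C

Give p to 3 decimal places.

0.320

p = ET₀ / (0.46 T + 8.13) = 4.69 / (0.46 × 14.2 + 8.13) = 4.69 / 14.662 = 0.3199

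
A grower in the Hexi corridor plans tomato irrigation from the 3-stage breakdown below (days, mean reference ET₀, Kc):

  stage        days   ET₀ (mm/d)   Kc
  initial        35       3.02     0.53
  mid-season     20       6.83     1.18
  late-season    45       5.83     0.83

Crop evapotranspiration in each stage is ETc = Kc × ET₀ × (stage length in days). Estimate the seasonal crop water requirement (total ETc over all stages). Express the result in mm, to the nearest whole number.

initial: 0.53 × 3.02 × 35 = 56.02 mm
mid-season: 1.18 × 6.83 × 20 = 161.19 mm
late-season: 0.83 × 5.83 × 45 = 217.75 mm
Seasonal total = 434.96 mm

435 mm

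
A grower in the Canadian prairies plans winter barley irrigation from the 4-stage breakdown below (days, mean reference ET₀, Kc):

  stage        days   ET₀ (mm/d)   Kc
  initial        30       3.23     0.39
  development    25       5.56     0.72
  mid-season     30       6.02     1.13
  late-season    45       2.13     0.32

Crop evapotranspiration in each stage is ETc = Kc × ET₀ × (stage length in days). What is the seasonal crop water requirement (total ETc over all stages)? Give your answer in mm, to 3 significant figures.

initial: 0.39 × 3.23 × 30 = 37.79 mm
development: 0.72 × 5.56 × 25 = 100.08 mm
mid-season: 1.13 × 6.02 × 30 = 204.08 mm
late-season: 0.32 × 2.13 × 45 = 30.67 mm
Seasonal total = 372.62 mm

373 mm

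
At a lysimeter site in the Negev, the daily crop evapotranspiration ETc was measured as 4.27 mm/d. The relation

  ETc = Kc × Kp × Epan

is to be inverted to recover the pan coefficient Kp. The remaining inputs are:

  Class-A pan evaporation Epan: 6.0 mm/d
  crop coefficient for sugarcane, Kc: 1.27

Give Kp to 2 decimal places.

0.56

ETc = Kc × Kp × Epan  ⇒  Kp = ETc / (Kc × Epan)
Kp = 4.27 / (1.27 × 6.0) = 4.27 / 7.620 = 0.5604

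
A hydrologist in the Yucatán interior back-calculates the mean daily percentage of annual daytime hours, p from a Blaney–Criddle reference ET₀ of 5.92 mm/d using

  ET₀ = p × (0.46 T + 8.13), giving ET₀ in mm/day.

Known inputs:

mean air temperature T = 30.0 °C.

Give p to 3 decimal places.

p = ET₀ / (0.46 T + 8.13) = 5.92 / (0.46 × 30.0 + 8.13) = 5.92 / 21.930 = 0.2699

0.270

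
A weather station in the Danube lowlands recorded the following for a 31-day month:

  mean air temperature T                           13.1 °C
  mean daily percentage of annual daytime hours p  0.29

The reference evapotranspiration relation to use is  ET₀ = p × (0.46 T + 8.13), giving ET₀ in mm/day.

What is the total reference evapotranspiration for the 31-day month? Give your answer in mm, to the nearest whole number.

ET₀ = 0.29 × (0.46 × 13.1 + 8.13) = 0.29 × 14.156 = 4.1052 mm/d
Monthly total = 4.1052 × 31 = 127.261 mm

127 mm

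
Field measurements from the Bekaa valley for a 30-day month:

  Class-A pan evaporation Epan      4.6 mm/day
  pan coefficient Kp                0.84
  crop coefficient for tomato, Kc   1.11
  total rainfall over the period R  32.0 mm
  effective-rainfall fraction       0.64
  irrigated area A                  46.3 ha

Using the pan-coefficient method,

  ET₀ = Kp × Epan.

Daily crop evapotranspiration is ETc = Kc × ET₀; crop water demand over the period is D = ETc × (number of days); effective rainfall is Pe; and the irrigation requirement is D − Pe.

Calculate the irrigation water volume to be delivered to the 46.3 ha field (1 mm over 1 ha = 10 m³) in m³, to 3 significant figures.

ET₀ = 0.84 × 4.6 = 3.8640 mm/d
ETc = Kc × ET₀ = 1.11 × 3.8640 = 4.2890 mm/d
Crop demand D = ETc × 30 d = 4.2890 × 30 = 128.670 mm
Pe = 0.64 × 32.0 = 20.480 mm
D − Pe = 128.670 − 20.480 = 108.190 mm
Volume = 108.190 mm × 46.3 ha × 10 = 50092.0 m³

50100 m³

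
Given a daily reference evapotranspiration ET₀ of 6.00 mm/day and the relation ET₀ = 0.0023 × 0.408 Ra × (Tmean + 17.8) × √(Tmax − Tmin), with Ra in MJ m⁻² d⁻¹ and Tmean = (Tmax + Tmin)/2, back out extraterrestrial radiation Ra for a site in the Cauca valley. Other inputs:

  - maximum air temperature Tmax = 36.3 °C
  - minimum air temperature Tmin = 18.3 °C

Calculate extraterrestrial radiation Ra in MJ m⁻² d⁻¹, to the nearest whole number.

33 MJ m⁻² d⁻¹

Tmean = (36.3+18.3)/2 = 27.30 °C; ΔT = 18.0
Ra = ET₀ / [0.0023 × 0.408 × (Tmean+17.8) × √ΔT]
   = 6.00 / (0.0023 × 0.408 × 45.10 × 4.2426) = 33.416 MJ m⁻² d⁻¹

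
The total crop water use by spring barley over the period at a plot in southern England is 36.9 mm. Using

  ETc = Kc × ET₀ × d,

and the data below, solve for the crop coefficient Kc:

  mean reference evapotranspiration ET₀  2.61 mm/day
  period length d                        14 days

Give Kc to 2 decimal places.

1.01

ETc = Kc × ET₀ × d  ⇒  Kc = ETc / (ET₀ × d)
Kc = 36.9 / (2.61 × 14) = 36.9 / 36.54 = 1.0099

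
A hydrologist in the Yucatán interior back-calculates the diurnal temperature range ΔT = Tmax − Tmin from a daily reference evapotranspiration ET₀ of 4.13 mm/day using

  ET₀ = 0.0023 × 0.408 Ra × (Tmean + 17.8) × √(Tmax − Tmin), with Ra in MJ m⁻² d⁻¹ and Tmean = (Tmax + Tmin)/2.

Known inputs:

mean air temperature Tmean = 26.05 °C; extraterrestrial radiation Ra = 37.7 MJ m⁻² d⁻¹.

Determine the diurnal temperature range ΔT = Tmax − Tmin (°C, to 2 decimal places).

√ΔT = ET₀ / [0.0023 × 0.408 × Ra × (Tmean+17.8)] = 4.13 / (0.0023 × 15.3816 × 43.85) = 2.6623
ΔT = 2.6623² = 7.088 °C

7.09 °C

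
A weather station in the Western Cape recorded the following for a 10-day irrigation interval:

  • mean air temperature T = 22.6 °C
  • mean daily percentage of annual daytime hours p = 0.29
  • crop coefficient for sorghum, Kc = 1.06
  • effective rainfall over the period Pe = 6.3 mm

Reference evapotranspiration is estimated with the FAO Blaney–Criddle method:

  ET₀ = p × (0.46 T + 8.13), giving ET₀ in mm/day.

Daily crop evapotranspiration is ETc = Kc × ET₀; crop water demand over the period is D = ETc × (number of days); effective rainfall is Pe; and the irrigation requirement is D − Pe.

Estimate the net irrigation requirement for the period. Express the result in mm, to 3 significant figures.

ET₀ = 0.29 × (0.46 × 22.6 + 8.13) = 0.29 × 18.526 = 5.3725 mm/d
ETc = Kc × ET₀ = 1.06 × 5.3725 = 5.6949 mm/d
Crop demand D = ETc × 10 d = 5.6949 × 10 = 56.949 mm
D − Pe = 56.949 − 6.3 = 50.649 mm

50.6 mm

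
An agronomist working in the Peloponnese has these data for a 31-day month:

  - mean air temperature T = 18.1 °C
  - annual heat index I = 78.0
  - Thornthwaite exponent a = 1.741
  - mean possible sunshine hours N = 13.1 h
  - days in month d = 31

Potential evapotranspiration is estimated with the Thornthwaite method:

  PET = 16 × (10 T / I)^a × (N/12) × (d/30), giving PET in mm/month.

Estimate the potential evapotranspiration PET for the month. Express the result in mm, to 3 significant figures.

10T/I = 10 × 18.1 / 78.0 = 2.3205
(10T/I)^a = 2.3205^1.741 = 4.3299
Uncorrected PET = 16 × 4.3299 = 69.278 mm
Correction = (N/12)(d/30) = (13.1/12)(31/30) = 1.1281
PET = 69.278 × 1.1281 = 78.153 mm/month

78.2 mm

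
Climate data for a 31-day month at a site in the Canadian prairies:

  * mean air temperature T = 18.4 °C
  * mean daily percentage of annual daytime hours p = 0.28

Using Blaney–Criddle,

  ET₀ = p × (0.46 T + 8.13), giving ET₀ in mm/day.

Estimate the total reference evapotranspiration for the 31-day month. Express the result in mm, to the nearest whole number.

ET₀ = 0.28 × (0.46 × 18.4 + 8.13) = 0.28 × 16.594 = 4.6463 mm/d
Monthly total = 4.6463 × 31 = 144.035 mm

144 mm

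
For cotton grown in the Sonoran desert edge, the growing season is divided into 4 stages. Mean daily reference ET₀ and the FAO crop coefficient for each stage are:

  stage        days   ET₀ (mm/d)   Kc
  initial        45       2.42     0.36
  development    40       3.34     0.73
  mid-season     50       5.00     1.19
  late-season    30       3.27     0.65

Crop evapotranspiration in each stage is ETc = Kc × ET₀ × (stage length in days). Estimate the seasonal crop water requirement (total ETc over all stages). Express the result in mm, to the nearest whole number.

498 mm

initial: 0.36 × 2.42 × 45 = 39.20 mm
development: 0.73 × 3.34 × 40 = 97.53 mm
mid-season: 1.19 × 5.00 × 50 = 297.50 mm
late-season: 0.65 × 3.27 × 30 = 63.77 mm
Seasonal total = 498.00 mm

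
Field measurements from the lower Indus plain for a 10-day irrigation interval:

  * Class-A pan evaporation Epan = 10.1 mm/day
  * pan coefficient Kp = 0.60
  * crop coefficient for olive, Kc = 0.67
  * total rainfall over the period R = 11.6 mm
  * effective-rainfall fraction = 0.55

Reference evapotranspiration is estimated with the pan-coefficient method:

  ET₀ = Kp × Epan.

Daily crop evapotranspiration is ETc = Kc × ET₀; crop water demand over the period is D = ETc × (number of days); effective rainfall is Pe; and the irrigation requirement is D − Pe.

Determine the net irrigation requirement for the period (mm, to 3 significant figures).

ET₀ = 0.60 × 10.1 = 6.0600 mm/d
ETc = Kc × ET₀ = 0.67 × 6.0600 = 4.0602 mm/d
Crop demand D = ETc × 10 d = 4.0602 × 10 = 40.602 mm
Pe = 0.55 × 11.6 = 6.380 mm
D − Pe = 40.602 − 6.380 = 34.222 mm

34.2 mm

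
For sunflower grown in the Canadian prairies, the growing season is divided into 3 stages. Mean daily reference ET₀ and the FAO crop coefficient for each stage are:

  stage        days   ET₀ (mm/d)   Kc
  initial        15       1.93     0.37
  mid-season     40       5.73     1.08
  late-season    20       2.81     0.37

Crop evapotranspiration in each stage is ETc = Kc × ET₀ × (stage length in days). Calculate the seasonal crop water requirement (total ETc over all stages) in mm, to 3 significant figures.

initial: 0.37 × 1.93 × 15 = 10.71 mm
mid-season: 1.08 × 5.73 × 40 = 247.54 mm
late-season: 0.37 × 2.81 × 20 = 20.79 mm
Seasonal total = 279.04 mm

279 mm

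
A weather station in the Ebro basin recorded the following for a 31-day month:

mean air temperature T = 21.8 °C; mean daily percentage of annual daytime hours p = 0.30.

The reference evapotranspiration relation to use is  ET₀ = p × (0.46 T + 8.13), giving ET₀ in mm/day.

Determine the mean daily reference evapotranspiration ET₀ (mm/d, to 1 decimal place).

ET₀ = 0.30 × (0.46 × 21.8 + 8.13) = 0.30 × 18.158 = 5.4474 mm/d

5.4 mm/d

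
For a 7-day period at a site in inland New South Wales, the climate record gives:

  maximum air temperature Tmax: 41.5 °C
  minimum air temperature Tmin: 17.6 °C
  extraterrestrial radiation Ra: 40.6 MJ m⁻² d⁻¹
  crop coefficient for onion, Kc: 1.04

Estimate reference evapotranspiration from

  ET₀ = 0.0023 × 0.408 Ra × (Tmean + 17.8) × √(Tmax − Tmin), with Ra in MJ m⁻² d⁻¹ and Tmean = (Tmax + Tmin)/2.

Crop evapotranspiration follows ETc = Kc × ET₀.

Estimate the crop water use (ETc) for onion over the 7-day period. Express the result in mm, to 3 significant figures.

64.2 mm

Tmean = (41.5 + 17.6)/2 = 29.55 °C
0.408 Ra = 0.408 × 40.6 = 16.5648 mm/d equivalent
ET₀ = 0.0023 × 16.5648 × (29.55 + 17.8) × √23.9 = 0.0023 × 16.5648 × 47.35 × 4.8888 = 8.8193 mm/d
ETc = Kc × ET₀ = 1.04 × 8.8193 = 9.1721 mm/d
Over 7 days: 9.1721 × 7 = 64.205 mm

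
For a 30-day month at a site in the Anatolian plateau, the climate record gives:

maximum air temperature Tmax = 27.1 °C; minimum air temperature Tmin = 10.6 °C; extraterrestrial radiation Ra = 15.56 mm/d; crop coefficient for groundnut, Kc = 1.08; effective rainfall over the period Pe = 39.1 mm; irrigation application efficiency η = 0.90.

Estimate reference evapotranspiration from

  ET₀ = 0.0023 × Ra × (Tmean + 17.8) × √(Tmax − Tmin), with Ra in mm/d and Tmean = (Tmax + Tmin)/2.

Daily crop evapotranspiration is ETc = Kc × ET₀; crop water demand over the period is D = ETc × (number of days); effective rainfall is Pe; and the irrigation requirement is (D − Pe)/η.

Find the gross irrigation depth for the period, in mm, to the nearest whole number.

148 mm

Tmean = (27.1 + 10.6)/2 = 18.85 °C
ET₀ = 0.0023 × 15.56 × (18.85 + 17.8) × √16.5 = 0.0023 × 15.56 × 36.65 × 4.0620 = 5.3278 mm/d
ETc = Kc × ET₀ = 1.08 × 5.3278 = 5.7540 mm/d
Crop demand D = ETc × 30 d = 5.7540 × 30 = 172.620 mm
D − Pe = 172.620 − 39.1 = 133.520 mm
Gross irrigation = 133.520 / 0.90 = 148.356 mm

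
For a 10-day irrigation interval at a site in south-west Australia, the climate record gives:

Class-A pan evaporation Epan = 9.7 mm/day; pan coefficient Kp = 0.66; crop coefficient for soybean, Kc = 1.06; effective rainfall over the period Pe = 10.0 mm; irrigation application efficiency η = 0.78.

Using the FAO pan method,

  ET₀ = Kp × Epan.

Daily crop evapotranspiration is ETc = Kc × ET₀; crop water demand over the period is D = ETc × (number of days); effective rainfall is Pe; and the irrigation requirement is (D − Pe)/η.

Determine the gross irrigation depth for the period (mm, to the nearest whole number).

74 mm

ET₀ = 0.66 × 9.7 = 6.4020 mm/d
ETc = Kc × ET₀ = 1.06 × 6.4020 = 6.7861 mm/d
Crop demand D = ETc × 10 d = 6.7861 × 10 = 67.861 mm
D − Pe = 67.861 − 10.0 = 57.861 mm
Gross irrigation = 57.861 / 0.78 = 74.181 mm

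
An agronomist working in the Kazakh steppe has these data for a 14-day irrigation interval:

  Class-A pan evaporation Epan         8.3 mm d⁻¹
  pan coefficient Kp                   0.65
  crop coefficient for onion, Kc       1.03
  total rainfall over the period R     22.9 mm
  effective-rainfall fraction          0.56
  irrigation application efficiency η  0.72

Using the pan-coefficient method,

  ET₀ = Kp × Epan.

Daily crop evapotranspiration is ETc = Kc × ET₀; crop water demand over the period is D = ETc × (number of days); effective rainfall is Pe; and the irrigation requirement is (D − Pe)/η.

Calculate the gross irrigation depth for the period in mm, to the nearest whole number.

90 mm

ET₀ = 0.65 × 8.3 = 5.3950 mm/d
ETc = Kc × ET₀ = 1.03 × 5.3950 = 5.5569 mm/d
Crop demand D = ETc × 14 d = 5.5569 × 14 = 77.797 mm
Pe = 0.56 × 22.9 = 12.824 mm
D − Pe = 77.797 − 12.824 = 64.973 mm
Gross irrigation = 64.973 / 0.72 = 90.240 mm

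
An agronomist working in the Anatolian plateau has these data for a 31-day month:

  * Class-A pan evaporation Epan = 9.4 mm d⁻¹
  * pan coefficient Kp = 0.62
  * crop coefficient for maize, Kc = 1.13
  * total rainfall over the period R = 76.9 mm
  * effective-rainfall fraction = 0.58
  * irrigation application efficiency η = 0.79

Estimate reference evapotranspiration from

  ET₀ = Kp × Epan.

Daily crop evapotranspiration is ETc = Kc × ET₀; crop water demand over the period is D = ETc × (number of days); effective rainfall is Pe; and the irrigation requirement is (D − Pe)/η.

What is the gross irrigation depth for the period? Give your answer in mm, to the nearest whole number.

ET₀ = 0.62 × 9.4 = 5.8280 mm/d
ETc = Kc × ET₀ = 1.13 × 5.8280 = 6.5856 mm/d
Crop demand D = ETc × 31 d = 6.5856 × 31 = 204.154 mm
Pe = 0.58 × 76.9 = 44.602 mm
D − Pe = 204.154 − 44.602 = 159.552 mm
Gross irrigation = 159.552 / 0.79 = 201.965 mm

202 mm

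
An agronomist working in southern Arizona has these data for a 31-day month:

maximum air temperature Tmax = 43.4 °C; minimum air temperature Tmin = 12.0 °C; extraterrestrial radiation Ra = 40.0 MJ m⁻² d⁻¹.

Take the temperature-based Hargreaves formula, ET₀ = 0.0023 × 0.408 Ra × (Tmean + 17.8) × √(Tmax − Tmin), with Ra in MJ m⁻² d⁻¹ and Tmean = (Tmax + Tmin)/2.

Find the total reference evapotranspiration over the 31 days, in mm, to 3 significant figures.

297 mm

Tmean = (43.4 + 12.0)/2 = 27.70 °C
0.408 Ra = 0.408 × 40.0 = 16.3200 mm/d equivalent
ET₀ = 0.0023 × 16.3200 × (27.70 + 17.8) × √31.4 = 0.0023 × 16.3200 × 45.50 × 5.6036 = 9.5703 mm/d
Over 31 days: 9.5703 × 31 = 296.679 mm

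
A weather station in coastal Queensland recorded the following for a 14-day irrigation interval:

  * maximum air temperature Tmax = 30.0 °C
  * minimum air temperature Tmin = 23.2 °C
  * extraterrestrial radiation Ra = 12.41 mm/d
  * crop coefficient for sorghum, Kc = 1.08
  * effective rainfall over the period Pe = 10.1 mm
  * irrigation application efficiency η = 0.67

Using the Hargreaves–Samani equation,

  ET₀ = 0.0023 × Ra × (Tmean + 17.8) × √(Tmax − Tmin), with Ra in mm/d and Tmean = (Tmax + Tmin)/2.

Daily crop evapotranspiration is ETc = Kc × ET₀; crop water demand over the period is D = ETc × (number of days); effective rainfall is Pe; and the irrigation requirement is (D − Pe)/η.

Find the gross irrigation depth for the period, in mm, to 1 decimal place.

Tmean = (30.0 + 23.2)/2 = 26.60 °C
ET₀ = 0.0023 × 12.41 × (26.60 + 17.8) × √6.8 = 0.0023 × 12.41 × 44.40 × 2.6077 = 3.3048 mm/d
ETc = Kc × ET₀ = 1.08 × 3.3048 = 3.5692 mm/d
Crop demand D = ETc × 14 d = 3.5692 × 14 = 49.969 mm
D − Pe = 49.969 − 10.1 = 39.869 mm
Gross irrigation = 39.869 / 0.67 = 59.506 mm

59.5 mm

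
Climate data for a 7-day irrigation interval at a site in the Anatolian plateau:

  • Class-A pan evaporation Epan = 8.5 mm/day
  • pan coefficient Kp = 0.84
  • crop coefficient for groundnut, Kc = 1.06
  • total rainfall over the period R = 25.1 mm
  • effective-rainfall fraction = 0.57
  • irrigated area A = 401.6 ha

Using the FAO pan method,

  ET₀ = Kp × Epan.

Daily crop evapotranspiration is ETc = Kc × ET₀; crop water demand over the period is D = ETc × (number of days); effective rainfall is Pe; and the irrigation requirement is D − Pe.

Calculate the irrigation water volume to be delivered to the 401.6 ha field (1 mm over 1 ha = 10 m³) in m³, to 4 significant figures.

155300 m³

ET₀ = 0.84 × 8.5 = 7.1400 mm/d
ETc = Kc × ET₀ = 1.06 × 7.1400 = 7.5684 mm/d
Crop demand D = ETc × 7 d = 7.5684 × 7 = 52.979 mm
Pe = 0.57 × 25.1 = 14.307 mm
D − Pe = 52.979 − 14.307 = 38.672 mm
Volume = 38.672 mm × 401.6 ha × 10 = 155306.8 m³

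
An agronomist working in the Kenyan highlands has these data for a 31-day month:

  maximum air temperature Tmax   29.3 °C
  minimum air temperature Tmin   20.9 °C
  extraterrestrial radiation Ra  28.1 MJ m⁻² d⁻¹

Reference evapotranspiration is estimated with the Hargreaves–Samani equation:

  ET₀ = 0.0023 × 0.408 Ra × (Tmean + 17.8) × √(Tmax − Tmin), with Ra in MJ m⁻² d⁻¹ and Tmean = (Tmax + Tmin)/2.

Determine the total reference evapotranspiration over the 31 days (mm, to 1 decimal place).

101.6 mm

Tmean = (29.3 + 20.9)/2 = 25.10 °C
0.408 Ra = 0.408 × 28.1 = 11.4648 mm/d equivalent
ET₀ = 0.0023 × 11.4648 × (25.10 + 17.8) × √8.4 = 0.0023 × 11.4648 × 42.90 × 2.8983 = 3.2786 mm/d
Over 31 days: 3.2786 × 31 = 101.637 mm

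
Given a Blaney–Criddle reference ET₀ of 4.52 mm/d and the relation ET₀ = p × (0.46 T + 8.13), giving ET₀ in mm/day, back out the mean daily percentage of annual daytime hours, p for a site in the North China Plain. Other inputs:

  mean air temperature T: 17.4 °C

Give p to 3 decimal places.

0.280

p = ET₀ / (0.46 T + 8.13) = 4.52 / (0.46 × 17.4 + 8.13) = 4.52 / 16.134 = 0.2802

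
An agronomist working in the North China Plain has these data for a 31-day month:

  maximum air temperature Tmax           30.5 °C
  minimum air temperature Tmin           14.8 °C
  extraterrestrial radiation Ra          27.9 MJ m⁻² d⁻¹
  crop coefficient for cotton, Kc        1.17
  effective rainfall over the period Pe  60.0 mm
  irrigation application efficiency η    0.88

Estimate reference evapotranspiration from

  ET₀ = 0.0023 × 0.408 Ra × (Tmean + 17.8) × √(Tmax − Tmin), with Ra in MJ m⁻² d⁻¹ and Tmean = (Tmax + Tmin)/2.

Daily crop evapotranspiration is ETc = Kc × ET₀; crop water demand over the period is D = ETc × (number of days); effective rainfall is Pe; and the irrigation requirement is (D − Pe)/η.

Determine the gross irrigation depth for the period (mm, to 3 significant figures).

Tmean = (30.5 + 14.8)/2 = 22.65 °C
0.408 Ra = 0.408 × 27.9 = 11.3832 mm/d equivalent
ET₀ = 0.0023 × 11.3832 × (22.65 + 17.8) × √15.7 = 0.0023 × 11.3832 × 40.45 × 3.9623 = 4.1962 mm/d
ETc = Kc × ET₀ = 1.17 × 4.1962 = 4.9096 mm/d
Crop demand D = ETc × 31 d = 4.9096 × 31 = 152.198 mm
D − Pe = 152.198 − 60.0 = 92.198 mm
Gross irrigation = 92.198 / 0.88 = 104.770 mm

105 mm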